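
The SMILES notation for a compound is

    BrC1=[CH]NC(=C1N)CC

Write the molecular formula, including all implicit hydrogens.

Walk through each heavy atom and fill implicit hydrogens from standard valence (C 4, N 3, O 2, S 2, halogen 1):
  atom 1: Br (halogen, monovalent) → 0 H
  atom 2: C, bond orders sum to 4 (valence 4) → 0 H
  atom 3: C with explicit H count 1
  atom 4: N, bond orders sum to 2 (valence 3) → 1 H
  atom 5: C, bond orders sum to 4 (valence 4) → 0 H
  atom 6: C, bond orders sum to 4 (valence 4) → 0 H
  atom 7: N, bond orders sum to 1 (valence 3) → 2 H
  atom 8: C, bond orders sum to 2 (valence 4) → 2 H
  atom 9: C, bond orders sum to 1 (valence 4) → 3 H
Totals → C:6, H:9, Br:1, N:2.

C6H9BrN2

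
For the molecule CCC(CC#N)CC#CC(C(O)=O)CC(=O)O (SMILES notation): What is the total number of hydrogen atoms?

15

Walk through each heavy atom and fill implicit hydrogens from standard valence (C 4, N 3, O 2, S 2, halogen 1):
  atom 1: C, bond orders sum to 1 (valence 4) → 3 H
  atom 2: C, bond orders sum to 2 (valence 4) → 2 H
  atom 3: C, bond orders sum to 3 (valence 4) → 1 H
  atom 4: C, bond orders sum to 2 (valence 4) → 2 H
  atom 5: C, bond orders sum to 4 (valence 4) → 0 H
  atom 6: N, bond orders sum to 3 (valence 3) → 0 H
  atom 7: C, bond orders sum to 2 (valence 4) → 2 H
  atom 8: C, bond orders sum to 4 (valence 4) → 0 H
  atom 9: C, bond orders sum to 4 (valence 4) → 0 H
  atom 10: C, bond orders sum to 3 (valence 4) → 1 H
  atom 11: C, bond orders sum to 4 (valence 4) → 0 H
  atom 12: O, bond orders sum to 1 (valence 2) → 1 H
  atom 13: O, bond orders sum to 2 (valence 2) → 0 H
  atom 14: C, bond orders sum to 2 (valence 4) → 2 H
  atom 15: C, bond orders sum to 4 (valence 4) → 0 H
  atom 16: O, bond orders sum to 2 (valence 2) → 0 H
  atom 17: O, bond orders sum to 1 (valence 2) → 1 H
Total hydrogens: 15.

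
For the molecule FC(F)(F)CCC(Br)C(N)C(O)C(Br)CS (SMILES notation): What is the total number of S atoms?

1

Scan the SMILES for S atoms (remember two-letter symbols like Cl and Br are single atoms).
Sulfur count: 1.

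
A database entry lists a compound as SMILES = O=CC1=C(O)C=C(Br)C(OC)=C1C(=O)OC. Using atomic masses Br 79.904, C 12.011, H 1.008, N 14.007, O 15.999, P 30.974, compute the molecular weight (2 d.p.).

First, the molecular formula is C10H9BrO5 (counting implicit H from valence).
  Br: 1 × 79.904 = 79.904
  C: 10 × 12.011 = 120.110
  H: 9 × 1.008 = 9.072
  O: 5 × 15.999 = 79.995
Sum: 1×79.904 + 10×12.011 + 9×1.008 + 5×15.999 = 289.081 → 289.08 g/mol.

289.08 g/mol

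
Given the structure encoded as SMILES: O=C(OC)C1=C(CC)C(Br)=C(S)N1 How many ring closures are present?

In SMILES, each pair of matching ring-closure digits denotes one ring-closing bond; the number of such bonds equals the number of independent rings.
Ring-closure bonds here: 1.

1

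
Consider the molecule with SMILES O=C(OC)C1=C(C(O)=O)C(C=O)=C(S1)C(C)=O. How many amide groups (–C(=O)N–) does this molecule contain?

0

Scan the SMILES for the amide motif — none present.
Groups that are present: 1 aldehyde, 1 carboxylic acid, 1 ester, 1 ketone.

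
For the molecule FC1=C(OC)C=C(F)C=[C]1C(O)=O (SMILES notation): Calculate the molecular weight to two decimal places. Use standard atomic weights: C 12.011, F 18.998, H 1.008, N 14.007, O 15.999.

188.13 g/mol

First, the molecular formula is C8H6F2O3 (counting implicit H from valence).
  C: 8 × 12.011 = 96.088
  F: 2 × 18.998 = 37.996
  H: 6 × 1.008 = 6.048
  O: 3 × 15.999 = 47.997
Sum: 8×12.011 + 2×18.998 + 6×1.008 + 3×15.999 = 188.129 → 188.13 g/mol.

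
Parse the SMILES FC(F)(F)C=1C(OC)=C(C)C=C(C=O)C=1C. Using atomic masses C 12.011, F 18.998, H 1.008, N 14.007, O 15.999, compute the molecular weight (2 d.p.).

232.20 g/mol

First, the molecular formula is C11H11F3O2 (counting implicit H from valence).
  C: 11 × 12.011 = 132.121
  F: 3 × 18.998 = 56.994
  H: 11 × 1.008 = 11.088
  O: 2 × 15.999 = 31.998
Sum: 11×12.011 + 3×18.998 + 11×1.008 + 2×15.999 = 232.201 → 232.20 g/mol.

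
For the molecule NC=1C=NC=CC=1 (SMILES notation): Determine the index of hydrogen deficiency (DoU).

Degree of unsaturation = (number of rings) + (number of π bonds).
Ring closures in the SMILES: 1.
π bonds: 3 double bonds (each 1 DoU) → 3 DoU from unsaturation.
Total DoU = 1 + 3 = 4.

4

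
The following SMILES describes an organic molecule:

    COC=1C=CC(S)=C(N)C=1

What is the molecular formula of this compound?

C7H9NOS

Walk through each heavy atom and fill implicit hydrogens from standard valence (C 4, N 3, O 2, S 2, halogen 1):
  atom 1: C, bond orders sum to 1 (valence 4) → 3 H
  atom 2: O, bond orders sum to 2 (valence 2) → 0 H
  atom 3: C, bond orders sum to 4 (valence 4) → 0 H
  atom 4: C, bond orders sum to 3 (valence 4) → 1 H
  atom 5: C, bond orders sum to 3 (valence 4) → 1 H
  atom 6: C, bond orders sum to 4 (valence 4) → 0 H
  atom 7: S, bond orders sum to 1 (valence 2) → 1 H
  atom 8: C, bond orders sum to 4 (valence 4) → 0 H
  atom 9: N, bond orders sum to 1 (valence 3) → 2 H
  atom 10: C, bond orders sum to 3 (valence 4) → 1 H
Totals → C:7, H:9, N:1, O:1, S:1.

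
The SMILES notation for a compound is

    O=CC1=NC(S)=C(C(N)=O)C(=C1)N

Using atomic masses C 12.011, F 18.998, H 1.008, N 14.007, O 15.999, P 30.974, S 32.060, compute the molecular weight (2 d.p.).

197.21 g/mol

First, the molecular formula is C7H7N3O2S (counting implicit H from valence).
  C: 7 × 12.011 = 84.077
  H: 7 × 1.008 = 7.056
  N: 3 × 14.007 = 42.021
  O: 2 × 15.999 = 31.998
  S: 1 × 32.060 = 32.060
Sum: 7×12.011 + 7×1.008 + 3×14.007 + 2×15.999 + 1×32.060 = 197.212 → 197.21 g/mol.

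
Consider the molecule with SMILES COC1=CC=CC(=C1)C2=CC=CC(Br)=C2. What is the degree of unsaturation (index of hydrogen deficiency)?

Degree of unsaturation = (number of rings) + (number of π bonds).
Ring closures in the SMILES: 2.
π bonds: 6 double bonds (each 1 DoU) → 6 DoU from unsaturation.
Total DoU = 2 + 6 = 8.

8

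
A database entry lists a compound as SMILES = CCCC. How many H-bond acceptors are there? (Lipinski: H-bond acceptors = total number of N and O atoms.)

N atoms: 0; O atoms: 0.
Lipinski HBA = 0 + 0 = 0.

0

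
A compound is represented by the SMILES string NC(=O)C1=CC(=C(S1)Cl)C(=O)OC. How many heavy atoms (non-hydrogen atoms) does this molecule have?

13

Every atom symbol written in the SMILES (organic subset) is one heavy atom; implicit H are not written.
Heavy atoms by element → C:7, Cl:1, N:1, O:3, S:1.
Total: 13.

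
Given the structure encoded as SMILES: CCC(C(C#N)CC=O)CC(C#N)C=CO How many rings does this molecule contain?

0

In SMILES, each pair of matching ring-closure digits denotes one ring-closing bond; the number of such bonds equals the number of independent rings.
Ring-closure bonds here: 0.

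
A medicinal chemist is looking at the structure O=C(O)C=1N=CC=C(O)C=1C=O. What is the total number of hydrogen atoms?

5

Walk through each heavy atom and fill implicit hydrogens from standard valence (C 4, N 3, O 2, S 2, halogen 1):
  atom 1: O, bond orders sum to 2 (valence 2) → 0 H
  atom 2: C, bond orders sum to 4 (valence 4) → 0 H
  atom 3: O, bond orders sum to 1 (valence 2) → 1 H
  atom 4: C, bond orders sum to 4 (valence 4) → 0 H
  atom 5: N, bond orders sum to 3 (valence 3) → 0 H
  atom 6: C, bond orders sum to 3 (valence 4) → 1 H
  atom 7: C, bond orders sum to 3 (valence 4) → 1 H
  atom 8: C, bond orders sum to 4 (valence 4) → 0 H
  atom 9: O, bond orders sum to 1 (valence 2) → 1 H
  atom 10: C, bond orders sum to 4 (valence 4) → 0 H
  atom 11: C, bond orders sum to 3 (valence 4) → 1 H
  atom 12: O, bond orders sum to 2 (valence 2) → 0 H
Total hydrogens: 5.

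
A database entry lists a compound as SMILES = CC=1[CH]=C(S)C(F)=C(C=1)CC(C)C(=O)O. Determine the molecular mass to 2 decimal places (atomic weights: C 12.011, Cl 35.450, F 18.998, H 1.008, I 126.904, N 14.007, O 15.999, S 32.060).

228.28 g/mol

First, the molecular formula is C11H13FO2S (counting implicit H from valence).
  C: 11 × 12.011 = 132.121
  F: 1 × 18.998 = 18.998
  H: 13 × 1.008 = 13.104
  O: 2 × 15.999 = 31.998
  S: 1 × 32.060 = 32.060
Sum: 11×12.011 + 1×18.998 + 13×1.008 + 2×15.999 + 1×32.060 = 228.281 → 228.28 g/mol.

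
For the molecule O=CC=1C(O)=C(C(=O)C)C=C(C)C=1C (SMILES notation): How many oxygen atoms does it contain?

Scan the SMILES for O atoms (remember two-letter symbols like Cl and Br are single atoms).
Oxygen count: 3.

3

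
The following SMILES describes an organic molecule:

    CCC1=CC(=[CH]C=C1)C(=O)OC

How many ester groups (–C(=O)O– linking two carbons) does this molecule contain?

The ester motif appears at heavy-atom position 9 in the SMILES.
Ester count: 1.

1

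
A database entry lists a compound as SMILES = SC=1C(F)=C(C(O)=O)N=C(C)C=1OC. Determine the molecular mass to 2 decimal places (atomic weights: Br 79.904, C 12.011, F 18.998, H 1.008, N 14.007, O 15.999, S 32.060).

First, the molecular formula is C8H8FNO3S (counting implicit H from valence).
  C: 8 × 12.011 = 96.088
  F: 1 × 18.998 = 18.998
  H: 8 × 1.008 = 8.064
  N: 1 × 14.007 = 14.007
  O: 3 × 15.999 = 47.997
  S: 1 × 32.060 = 32.060
Sum: 8×12.011 + 1×18.998 + 8×1.008 + 1×14.007 + 3×15.999 + 1×32.060 = 217.214 → 217.21 g/mol.

217.21 g/mol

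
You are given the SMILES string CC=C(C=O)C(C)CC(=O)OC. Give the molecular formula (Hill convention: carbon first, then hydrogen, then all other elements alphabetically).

Walk through each heavy atom and fill implicit hydrogens from standard valence (C 4, N 3, O 2, S 2, halogen 1):
  atom 1: C, bond orders sum to 1 (valence 4) → 3 H
  atom 2: C, bond orders sum to 3 (valence 4) → 1 H
  atom 3: C, bond orders sum to 4 (valence 4) → 0 H
  atom 4: C, bond orders sum to 3 (valence 4) → 1 H
  atom 5: O, bond orders sum to 2 (valence 2) → 0 H
  atom 6: C, bond orders sum to 3 (valence 4) → 1 H
  atom 7: C, bond orders sum to 1 (valence 4) → 3 H
  atom 8: C, bond orders sum to 2 (valence 4) → 2 H
  atom 9: C, bond orders sum to 4 (valence 4) → 0 H
  atom 10: O, bond orders sum to 2 (valence 2) → 0 H
  atom 11: O, bond orders sum to 2 (valence 2) → 0 H
  atom 12: C, bond orders sum to 1 (valence 4) → 3 H
Totals → C:9, H:14, O:3.
In Hill order: C9H14O3.

C9H14O3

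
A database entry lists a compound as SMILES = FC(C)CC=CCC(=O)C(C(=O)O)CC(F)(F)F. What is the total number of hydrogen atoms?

14

Walk through each heavy atom and fill implicit hydrogens from standard valence (C 4, N 3, O 2, S 2, halogen 1):
  atom 1: F (halogen, monovalent) → 0 H
  atom 2: C, bond orders sum to 3 (valence 4) → 1 H
  atom 3: C, bond orders sum to 1 (valence 4) → 3 H
  atom 4: C, bond orders sum to 2 (valence 4) → 2 H
  atom 5: C, bond orders sum to 3 (valence 4) → 1 H
  atom 6: C, bond orders sum to 3 (valence 4) → 1 H
  atom 7: C, bond orders sum to 2 (valence 4) → 2 H
  atom 8: C, bond orders sum to 4 (valence 4) → 0 H
  atom 9: O, bond orders sum to 2 (valence 2) → 0 H
  atom 10: C, bond orders sum to 3 (valence 4) → 1 H
  atom 11: C, bond orders sum to 4 (valence 4) → 0 H
  atom 12: O, bond orders sum to 2 (valence 2) → 0 H
  atom 13: O, bond orders sum to 1 (valence 2) → 1 H
  atom 14: C, bond orders sum to 2 (valence 4) → 2 H
  atom 15: C, bond orders sum to 4 (valence 4) → 0 H
  atom 16: F (halogen, monovalent) → 0 H
  atom 17: F (halogen, monovalent) → 0 H
  atom 18: F (halogen, monovalent) → 0 H
Total hydrogens: 14.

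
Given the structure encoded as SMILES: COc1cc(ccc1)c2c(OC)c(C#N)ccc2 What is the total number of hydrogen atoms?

Walk through each heavy atom and fill implicit hydrogens from standard valence (C 4, N 3, O 2, S 2, halogen 1); for lowercase aromatic atoms, an aromatic c carries 1 H when it has two neighbours and 0 H with three, and aromatic n carries 0 H:
  atom 1: C, bond orders sum to 1 (valence 4) → 3 H
  atom 2: O, bond orders sum to 2 (valence 2) → 0 H
  atom 3: aromatic c, 3 neighbours → 0 H
  atom 4: aromatic c, 2 neighbours → 1 H
  atom 5: aromatic c, 3 neighbours → 0 H
  atom 6: aromatic c, 2 neighbours → 1 H
  atom 7: aromatic c, 2 neighbours → 1 H
  atom 8: aromatic c, 2 neighbours → 1 H
  atom 9: aromatic c, 3 neighbours → 0 H
  atom 10: aromatic c, 3 neighbours → 0 H
  atom 11: O, bond orders sum to 2 (valence 2) → 0 H
  atom 12: C, bond orders sum to 1 (valence 4) → 3 H
  atom 13: aromatic c, 3 neighbours → 0 H
  atom 14: C, bond orders sum to 4 (valence 4) → 0 H
  atom 15: N, bond orders sum to 3 (valence 3) → 0 H
  atom 16: aromatic c, 2 neighbours → 1 H
  atom 17: aromatic c, 2 neighbours → 1 H
  atom 18: aromatic c, 2 neighbours → 1 H
Total hydrogens: 13.

13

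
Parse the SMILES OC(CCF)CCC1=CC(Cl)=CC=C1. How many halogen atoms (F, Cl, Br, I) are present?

Halogen atoms appear at heavy-atom positions 5, 11 (1×Cl, 1×F).
Other groups present: 1 hydroxyl.
Halogen count: 2.

2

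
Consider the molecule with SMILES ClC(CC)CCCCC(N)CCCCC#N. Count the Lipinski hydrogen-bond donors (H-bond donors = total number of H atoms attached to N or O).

2

Donors: find every N or O and count the H atoms it carries.
  atom 10 (N): bond orders sum to 1 → 2 H
  atom 16 (N): bond orders sum to 3 → 0 H
Lipinski HBD = 2.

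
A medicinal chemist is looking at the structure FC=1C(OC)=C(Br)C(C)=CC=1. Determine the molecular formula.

C8H8BrFO

Walk through each heavy atom and fill implicit hydrogens from standard valence (C 4, N 3, O 2, S 2, halogen 1):
  atom 1: F (halogen, monovalent) → 0 H
  atom 2: C, bond orders sum to 4 (valence 4) → 0 H
  atom 3: C, bond orders sum to 4 (valence 4) → 0 H
  atom 4: O, bond orders sum to 2 (valence 2) → 0 H
  atom 5: C, bond orders sum to 1 (valence 4) → 3 H
  atom 6: C, bond orders sum to 4 (valence 4) → 0 H
  atom 7: Br (halogen, monovalent) → 0 H
  atom 8: C, bond orders sum to 4 (valence 4) → 0 H
  atom 9: C, bond orders sum to 1 (valence 4) → 3 H
  atom 10: C, bond orders sum to 3 (valence 4) → 1 H
  atom 11: C, bond orders sum to 3 (valence 4) → 1 H
Totals → C:8, H:8, Br:1, F:1, O:1.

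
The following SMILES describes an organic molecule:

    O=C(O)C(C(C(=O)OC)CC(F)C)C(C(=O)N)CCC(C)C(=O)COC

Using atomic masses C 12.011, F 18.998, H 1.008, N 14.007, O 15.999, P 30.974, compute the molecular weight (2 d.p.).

First, the molecular formula is C17H28FNO7 (counting implicit H from valence).
  C: 17 × 12.011 = 204.187
  F: 1 × 18.998 = 18.998
  H: 28 × 1.008 = 28.224
  N: 1 × 14.007 = 14.007
  O: 7 × 15.999 = 111.993
Sum: 17×12.011 + 1×18.998 + 28×1.008 + 1×14.007 + 7×15.999 = 377.409 → 377.41 g/mol.

377.41 g/mol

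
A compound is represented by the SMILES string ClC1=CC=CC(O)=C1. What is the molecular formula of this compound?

C6H5ClO

Walk through each heavy atom and fill implicit hydrogens from standard valence (C 4, N 3, O 2, S 2, halogen 1):
  atom 1: Cl (halogen, monovalent) → 0 H
  atom 2: C, bond orders sum to 4 (valence 4) → 0 H
  atom 3: C, bond orders sum to 3 (valence 4) → 1 H
  atom 4: C, bond orders sum to 3 (valence 4) → 1 H
  atom 5: C, bond orders sum to 3 (valence 4) → 1 H
  atom 6: C, bond orders sum to 4 (valence 4) → 0 H
  atom 7: O, bond orders sum to 1 (valence 2) → 1 H
  atom 8: C, bond orders sum to 3 (valence 4) → 1 H
Totals → C:6, H:5, Cl:1, O:1.
In Hill order: C6H5ClO.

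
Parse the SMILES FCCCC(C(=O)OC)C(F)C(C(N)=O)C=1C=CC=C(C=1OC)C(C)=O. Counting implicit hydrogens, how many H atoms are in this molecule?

Walk through each heavy atom and fill implicit hydrogens from standard valence (C 4, N 3, O 2, S 2, halogen 1):
  atom 1: F (halogen, monovalent) → 0 H
  atom 2: C, bond orders sum to 2 (valence 4) → 2 H
  atom 3: C, bond orders sum to 2 (valence 4) → 2 H
  atom 4: C, bond orders sum to 2 (valence 4) → 2 H
  atom 5: C, bond orders sum to 3 (valence 4) → 1 H
  atom 6: C, bond orders sum to 4 (valence 4) → 0 H
  atom 7: O, bond orders sum to 2 (valence 2) → 0 H
  atom 8: O, bond orders sum to 2 (valence 2) → 0 H
  atom 9: C, bond orders sum to 1 (valence 4) → 3 H
  atom 10: C, bond orders sum to 3 (valence 4) → 1 H
  atom 11: F (halogen, monovalent) → 0 H
  atom 12: C, bond orders sum to 3 (valence 4) → 1 H
  atom 13: C, bond orders sum to 4 (valence 4) → 0 H
  atom 14: N, bond orders sum to 1 (valence 3) → 2 H
  atom 15: O, bond orders sum to 2 (valence 2) → 0 H
  atom 16: C, bond orders sum to 4 (valence 4) → 0 H
  atom 17: C, bond orders sum to 3 (valence 4) → 1 H
  atom 18: C, bond orders sum to 3 (valence 4) → 1 H
  atom 19: C, bond orders sum to 3 (valence 4) → 1 H
  atom 20: C, bond orders sum to 4 (valence 4) → 0 H
  atom 21: C, bond orders sum to 4 (valence 4) → 0 H
  atom 22: O, bond orders sum to 2 (valence 2) → 0 H
  atom 23: C, bond orders sum to 1 (valence 4) → 3 H
  atom 24: C, bond orders sum to 4 (valence 4) → 0 H
  atom 25: C, bond orders sum to 1 (valence 4) → 3 H
  atom 26: O, bond orders sum to 2 (valence 2) → 0 H
Total hydrogens: 23.

23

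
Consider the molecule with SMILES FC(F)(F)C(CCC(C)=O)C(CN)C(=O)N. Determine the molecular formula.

Walk through each heavy atom and fill implicit hydrogens from standard valence (C 4, N 3, O 2, S 2, halogen 1):
  atom 1: F (halogen, monovalent) → 0 H
  atom 2: C, bond orders sum to 4 (valence 4) → 0 H
  atom 3: F (halogen, monovalent) → 0 H
  atom 4: F (halogen, monovalent) → 0 H
  atom 5: C, bond orders sum to 3 (valence 4) → 1 H
  atom 6: C, bond orders sum to 2 (valence 4) → 2 H
  atom 7: C, bond orders sum to 2 (valence 4) → 2 H
  atom 8: C, bond orders sum to 4 (valence 4) → 0 H
  atom 9: C, bond orders sum to 1 (valence 4) → 3 H
  atom 10: O, bond orders sum to 2 (valence 2) → 0 H
  atom 11: C, bond orders sum to 3 (valence 4) → 1 H
  atom 12: C, bond orders sum to 2 (valence 4) → 2 H
  atom 13: N, bond orders sum to 1 (valence 3) → 2 H
  atom 14: C, bond orders sum to 4 (valence 4) → 0 H
  atom 15: O, bond orders sum to 2 (valence 2) → 0 H
  atom 16: N, bond orders sum to 1 (valence 3) → 2 H
Totals → C:9, H:15, F:3, N:2, O:2.
In Hill order: C9H15F3N2O2.

C9H15F3N2O2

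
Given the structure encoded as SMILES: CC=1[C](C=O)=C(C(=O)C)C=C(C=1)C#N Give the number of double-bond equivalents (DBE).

Molecular formula: C11H9NO2.
DoU = (2C + 2 + N − H − X) / 2, where X is the halogen count and O/S are ignored.
    = (2·11 + 2 + 1 − 9 − 0) / 2 = 16 / 2 = 8.

8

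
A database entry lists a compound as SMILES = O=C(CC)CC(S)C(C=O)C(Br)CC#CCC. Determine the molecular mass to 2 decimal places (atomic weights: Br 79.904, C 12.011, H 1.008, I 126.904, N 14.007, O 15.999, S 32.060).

First, the molecular formula is C13H19BrO2S (counting implicit H from valence).
  Br: 1 × 79.904 = 79.904
  C: 13 × 12.011 = 156.143
  H: 19 × 1.008 = 19.152
  O: 2 × 15.999 = 31.998
  S: 1 × 32.060 = 32.060
Sum: 1×79.904 + 13×12.011 + 19×1.008 + 2×15.999 + 1×32.060 = 319.257 → 319.26 g/mol.

319.26 g/mol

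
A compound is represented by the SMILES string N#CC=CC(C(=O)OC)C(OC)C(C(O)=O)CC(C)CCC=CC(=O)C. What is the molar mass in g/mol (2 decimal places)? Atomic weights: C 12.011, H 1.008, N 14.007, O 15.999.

First, the molecular formula is C19H27NO6 (counting implicit H from valence).
  C: 19 × 12.011 = 228.209
  H: 27 × 1.008 = 27.216
  N: 1 × 14.007 = 14.007
  O: 6 × 15.999 = 95.994
Sum: 19×12.011 + 27×1.008 + 1×14.007 + 6×15.999 = 365.426 → 365.43 g/mol.

365.43 g/mol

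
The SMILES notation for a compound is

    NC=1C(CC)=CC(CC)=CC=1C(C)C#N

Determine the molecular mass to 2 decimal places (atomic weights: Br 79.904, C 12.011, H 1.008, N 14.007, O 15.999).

First, the molecular formula is C13H18N2 (counting implicit H from valence).
  C: 13 × 12.011 = 156.143
  H: 18 × 1.008 = 18.144
  N: 2 × 14.007 = 28.014
Sum: 13×12.011 + 18×1.008 + 2×14.007 = 202.301 → 202.30 g/mol.

202.30 g/mol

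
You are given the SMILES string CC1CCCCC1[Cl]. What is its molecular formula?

Walk through each heavy atom and fill implicit hydrogens from standard valence (C 4, N 3, O 2, S 2, halogen 1):
  atom 1: C, bond orders sum to 1 (valence 4) → 3 H
  atom 2: C, bond orders sum to 3 (valence 4) → 1 H
  atom 3: C, bond orders sum to 2 (valence 4) → 2 H
  atom 4: C, bond orders sum to 2 (valence 4) → 2 H
  atom 5: C, bond orders sum to 2 (valence 4) → 2 H
  atom 6: C, bond orders sum to 2 (valence 4) → 2 H
  atom 7: C, bond orders sum to 3 (valence 4) → 1 H
  atom 8: Cl with explicit H count 0
Totals → C:7, H:13, Cl:1.

C7H13Cl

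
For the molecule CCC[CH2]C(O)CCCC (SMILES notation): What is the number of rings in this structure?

In SMILES, each pair of matching ring-closure digits denotes one ring-closing bond; the number of such bonds equals the number of independent rings.
Ring-closure bonds here: 0.

0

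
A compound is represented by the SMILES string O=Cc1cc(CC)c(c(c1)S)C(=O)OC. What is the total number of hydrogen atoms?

12

Walk through each heavy atom and fill implicit hydrogens from standard valence (C 4, N 3, O 2, S 2, halogen 1); for lowercase aromatic atoms, an aromatic c carries 1 H when it has two neighbours and 0 H with three, and aromatic n carries 0 H:
  atom 1: O, bond orders sum to 2 (valence 2) → 0 H
  atom 2: C, bond orders sum to 3 (valence 4) → 1 H
  atom 3: aromatic c, 3 neighbours → 0 H
  atom 4: aromatic c, 2 neighbours → 1 H
  atom 5: aromatic c, 3 neighbours → 0 H
  atom 6: C, bond orders sum to 2 (valence 4) → 2 H
  atom 7: C, bond orders sum to 1 (valence 4) → 3 H
  atom 8: aromatic c, 3 neighbours → 0 H
  atom 9: aromatic c, 3 neighbours → 0 H
  atom 10: aromatic c, 2 neighbours → 1 H
  atom 11: S, bond orders sum to 1 (valence 2) → 1 H
  atom 12: C, bond orders sum to 4 (valence 4) → 0 H
  atom 13: O, bond orders sum to 2 (valence 2) → 0 H
  atom 14: O, bond orders sum to 2 (valence 2) → 0 H
  atom 15: C, bond orders sum to 1 (valence 4) → 3 H
Total hydrogens: 12.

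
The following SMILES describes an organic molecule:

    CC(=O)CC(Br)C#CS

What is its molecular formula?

Walk through each heavy atom and fill implicit hydrogens from standard valence (C 4, N 3, O 2, S 2, halogen 1):
  atom 1: C, bond orders sum to 1 (valence 4) → 3 H
  atom 2: C, bond orders sum to 4 (valence 4) → 0 H
  atom 3: O, bond orders sum to 2 (valence 2) → 0 H
  atom 4: C, bond orders sum to 2 (valence 4) → 2 H
  atom 5: C, bond orders sum to 3 (valence 4) → 1 H
  atom 6: Br (halogen, monovalent) → 0 H
  atom 7: C, bond orders sum to 4 (valence 4) → 0 H
  atom 8: C, bond orders sum to 4 (valence 4) → 0 H
  atom 9: S, bond orders sum to 1 (valence 2) → 1 H
Totals → C:6, H:7, Br:1, O:1, S:1.
In Hill order: C6H7BrOS.

C6H7BrOS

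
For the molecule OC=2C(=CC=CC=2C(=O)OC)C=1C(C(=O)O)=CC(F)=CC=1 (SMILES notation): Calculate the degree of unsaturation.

10

Molecular formula: C15H11FO5.
DoU = (2C + 2 + N − H − X) / 2, where X is the halogen count and O/S are ignored.
    = (2·15 + 2 + 0 − 11 − 1) / 2 = 20 / 2 = 10.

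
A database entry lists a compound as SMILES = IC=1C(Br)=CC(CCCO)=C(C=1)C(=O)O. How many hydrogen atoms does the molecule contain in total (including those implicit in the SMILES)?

Walk through each heavy atom and fill implicit hydrogens from standard valence (C 4, N 3, O 2, S 2, halogen 1):
  atom 1: I (halogen, monovalent) → 0 H
  atom 2: C, bond orders sum to 4 (valence 4) → 0 H
  atom 3: C, bond orders sum to 4 (valence 4) → 0 H
  atom 4: Br (halogen, monovalent) → 0 H
  atom 5: C, bond orders sum to 3 (valence 4) → 1 H
  atom 6: C, bond orders sum to 4 (valence 4) → 0 H
  atom 7: C, bond orders sum to 2 (valence 4) → 2 H
  atom 8: C, bond orders sum to 2 (valence 4) → 2 H
  atom 9: C, bond orders sum to 2 (valence 4) → 2 H
  atom 10: O, bond orders sum to 1 (valence 2) → 1 H
  atom 11: C, bond orders sum to 4 (valence 4) → 0 H
  atom 12: C, bond orders sum to 3 (valence 4) → 1 H
  atom 13: C, bond orders sum to 4 (valence 4) → 0 H
  atom 14: O, bond orders sum to 2 (valence 2) → 0 H
  atom 15: O, bond orders sum to 1 (valence 2) → 1 H
Total hydrogens: 10.

10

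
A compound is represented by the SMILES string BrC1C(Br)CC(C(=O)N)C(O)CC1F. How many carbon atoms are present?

8

Count every carbon token in the SMILES (each C, including those in ring-closure positions and inside branches).
Carbon count: 8.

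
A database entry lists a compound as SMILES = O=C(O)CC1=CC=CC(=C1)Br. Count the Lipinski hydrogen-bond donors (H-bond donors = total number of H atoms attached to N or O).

Donors: find every N or O and count the H atoms it carries.
  atom 1 (O): bond orders sum to 2 → 0 H
  atom 3 (O): bond orders sum to 1 → 1 H
Lipinski HBD = 1.

1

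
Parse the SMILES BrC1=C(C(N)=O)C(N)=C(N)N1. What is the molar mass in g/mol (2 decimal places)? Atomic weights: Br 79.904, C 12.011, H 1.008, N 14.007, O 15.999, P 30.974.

219.04 g/mol

First, the molecular formula is C5H7BrN4O (counting implicit H from valence).
  Br: 1 × 79.904 = 79.904
  C: 5 × 12.011 = 60.055
  H: 7 × 1.008 = 7.056
  N: 4 × 14.007 = 56.028
  O: 1 × 15.999 = 15.999
Sum: 1×79.904 + 5×12.011 + 7×1.008 + 4×14.007 + 1×15.999 = 219.042 → 219.04 g/mol.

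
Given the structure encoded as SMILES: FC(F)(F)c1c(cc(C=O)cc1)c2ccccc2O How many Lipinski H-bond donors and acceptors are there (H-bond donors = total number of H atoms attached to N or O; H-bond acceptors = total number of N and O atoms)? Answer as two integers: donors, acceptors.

Donors: find every N or O and count the H atoms it carries.
  atom 10 (O): bond orders sum to 2 → 0 H
  atom 19 (O): bond orders sum to 1 → 1 H
Lipinski HBD = 1.
Acceptors: N atoms = 0, O atoms = 2 → HBA = 2.

1, 2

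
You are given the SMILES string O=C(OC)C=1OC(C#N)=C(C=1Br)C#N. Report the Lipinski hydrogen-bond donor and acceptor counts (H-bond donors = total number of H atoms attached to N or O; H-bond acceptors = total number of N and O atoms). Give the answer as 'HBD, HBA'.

Donors: find every N or O and count the H atoms it carries.
  atom 1 (O): bond orders sum to 2 → 0 H
  atom 3 (O): bond orders sum to 2 → 0 H
  atom 6 (O): bond orders sum to 2 → 0 H
  atom 9 (N): bond orders sum to 3 → 0 H
  atom 14 (N): bond orders sum to 3 → 0 H
Lipinski HBD = 0.
Acceptors: N atoms = 2, O atoms = 3 → HBA = 5.

0, 5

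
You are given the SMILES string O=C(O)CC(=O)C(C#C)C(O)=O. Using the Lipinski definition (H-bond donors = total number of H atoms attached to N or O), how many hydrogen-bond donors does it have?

2

Donors: find every N or O and count the H atoms it carries.
  atom 1 (O): bond orders sum to 2 → 0 H
  atom 3 (O): bond orders sum to 1 → 1 H
  atom 6 (O): bond orders sum to 2 → 0 H
  atom 11 (O): bond orders sum to 1 → 1 H
  atom 12 (O): bond orders sum to 2 → 0 H
Lipinski HBD = 2.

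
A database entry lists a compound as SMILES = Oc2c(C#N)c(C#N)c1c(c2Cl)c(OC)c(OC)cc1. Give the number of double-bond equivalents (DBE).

11

Molecular formula: C14H9ClN2O3.
DoU = (2C + 2 + N − H − X) / 2, where X is the halogen count and O/S are ignored.
    = (2·14 + 2 + 2 − 9 − 1) / 2 = 22 / 2 = 11.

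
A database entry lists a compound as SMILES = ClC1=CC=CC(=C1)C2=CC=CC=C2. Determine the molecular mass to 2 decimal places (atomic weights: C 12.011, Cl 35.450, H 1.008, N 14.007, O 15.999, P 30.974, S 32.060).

188.65 g/mol

First, the molecular formula is C12H9Cl (counting implicit H from valence).
  C: 12 × 12.011 = 144.132
  Cl: 1 × 35.450 = 35.450
  H: 9 × 1.008 = 9.072
Sum: 12×12.011 + 1×35.450 + 9×1.008 = 188.654 → 188.65 g/mol.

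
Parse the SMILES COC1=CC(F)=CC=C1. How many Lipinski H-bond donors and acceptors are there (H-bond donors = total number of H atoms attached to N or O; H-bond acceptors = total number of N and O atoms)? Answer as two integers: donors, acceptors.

0, 1

Donors: find every N or O and count the H atoms it carries.
  atom 2 (O): bond orders sum to 2 → 0 H
Lipinski HBD = 0.
Acceptors: N atoms = 0, O atoms = 1 → HBA = 1.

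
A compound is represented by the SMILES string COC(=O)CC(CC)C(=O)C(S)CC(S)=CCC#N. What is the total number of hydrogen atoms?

Walk through each heavy atom and fill implicit hydrogens from standard valence (C 4, N 3, O 2, S 2, halogen 1):
  atom 1: C, bond orders sum to 1 (valence 4) → 3 H
  atom 2: O, bond orders sum to 2 (valence 2) → 0 H
  atom 3: C, bond orders sum to 4 (valence 4) → 0 H
  atom 4: O, bond orders sum to 2 (valence 2) → 0 H
  atom 5: C, bond orders sum to 2 (valence 4) → 2 H
  atom 6: C, bond orders sum to 3 (valence 4) → 1 H
  atom 7: C, bond orders sum to 2 (valence 4) → 2 H
  atom 8: C, bond orders sum to 1 (valence 4) → 3 H
  atom 9: C, bond orders sum to 4 (valence 4) → 0 H
  atom 10: O, bond orders sum to 2 (valence 2) → 0 H
  atom 11: C, bond orders sum to 3 (valence 4) → 1 H
  atom 12: S, bond orders sum to 1 (valence 2) → 1 H
  atom 13: C, bond orders sum to 2 (valence 4) → 2 H
  atom 14: C, bond orders sum to 4 (valence 4) → 0 H
  atom 15: S, bond orders sum to 1 (valence 2) → 1 H
  atom 16: C, bond orders sum to 3 (valence 4) → 1 H
  atom 17: C, bond orders sum to 2 (valence 4) → 2 H
  atom 18: C, bond orders sum to 4 (valence 4) → 0 H
  atom 19: N, bond orders sum to 3 (valence 3) → 0 H
Total hydrogens: 19.

19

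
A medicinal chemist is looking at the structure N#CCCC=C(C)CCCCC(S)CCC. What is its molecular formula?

C14H25NS

Walk through each heavy atom and fill implicit hydrogens from standard valence (C 4, N 3, O 2, S 2, halogen 1):
  atom 1: N, bond orders sum to 3 (valence 3) → 0 H
  atom 2: C, bond orders sum to 4 (valence 4) → 0 H
  atom 3: C, bond orders sum to 2 (valence 4) → 2 H
  atom 4: C, bond orders sum to 2 (valence 4) → 2 H
  atom 5: C, bond orders sum to 3 (valence 4) → 1 H
  atom 6: C, bond orders sum to 4 (valence 4) → 0 H
  atom 7: C, bond orders sum to 1 (valence 4) → 3 H
  atom 8: C, bond orders sum to 2 (valence 4) → 2 H
  atom 9: C, bond orders sum to 2 (valence 4) → 2 H
  atom 10: C, bond orders sum to 2 (valence 4) → 2 H
  atom 11: C, bond orders sum to 2 (valence 4) → 2 H
  atom 12: C, bond orders sum to 3 (valence 4) → 1 H
  atom 13: S, bond orders sum to 1 (valence 2) → 1 H
  atom 14: C, bond orders sum to 2 (valence 4) → 2 H
  atom 15: C, bond orders sum to 2 (valence 4) → 2 H
  atom 16: C, bond orders sum to 1 (valence 4) → 3 H
Totals → C:14, H:25, N:1, S:1.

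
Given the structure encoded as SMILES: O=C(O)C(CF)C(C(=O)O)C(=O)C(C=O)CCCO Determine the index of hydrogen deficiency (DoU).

Degree of unsaturation = (number of rings) + (number of π bonds).
Ring closures in the SMILES: 0.
π bonds: 4 double bonds (each 1 DoU) → 4 DoU from unsaturation.
Total DoU = 0 + 4 = 4.

4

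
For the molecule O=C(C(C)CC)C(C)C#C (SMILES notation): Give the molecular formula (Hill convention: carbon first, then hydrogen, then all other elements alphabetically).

C9H14O

Walk through each heavy atom and fill implicit hydrogens from standard valence (C 4, N 3, O 2, S 2, halogen 1):
  atom 1: O, bond orders sum to 2 (valence 2) → 0 H
  atom 2: C, bond orders sum to 4 (valence 4) → 0 H
  atom 3: C, bond orders sum to 3 (valence 4) → 1 H
  atom 4: C, bond orders sum to 1 (valence 4) → 3 H
  atom 5: C, bond orders sum to 2 (valence 4) → 2 H
  atom 6: C, bond orders sum to 1 (valence 4) → 3 H
  atom 7: C, bond orders sum to 3 (valence 4) → 1 H
  atom 8: C, bond orders sum to 1 (valence 4) → 3 H
  atom 9: C, bond orders sum to 4 (valence 4) → 0 H
  atom 10: C, bond orders sum to 3 (valence 4) → 1 H
Totals → C:9, H:14, O:1.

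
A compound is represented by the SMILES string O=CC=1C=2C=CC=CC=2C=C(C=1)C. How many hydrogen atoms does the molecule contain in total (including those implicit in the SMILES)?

10

Walk through each heavy atom and fill implicit hydrogens from standard valence (C 4, N 3, O 2, S 2, halogen 1):
  atom 1: O, bond orders sum to 2 (valence 2) → 0 H
  atom 2: C, bond orders sum to 3 (valence 4) → 1 H
  atom 3: C, bond orders sum to 4 (valence 4) → 0 H
  atom 4: C, bond orders sum to 4 (valence 4) → 0 H
  atom 5: C, bond orders sum to 3 (valence 4) → 1 H
  atom 6: C, bond orders sum to 3 (valence 4) → 1 H
  atom 7: C, bond orders sum to 3 (valence 4) → 1 H
  atom 8: C, bond orders sum to 3 (valence 4) → 1 H
  atom 9: C, bond orders sum to 4 (valence 4) → 0 H
  atom 10: C, bond orders sum to 3 (valence 4) → 1 H
  atom 11: C, bond orders sum to 4 (valence 4) → 0 H
  atom 12: C, bond orders sum to 3 (valence 4) → 1 H
  atom 13: C, bond orders sum to 1 (valence 4) → 3 H
Total hydrogens: 10.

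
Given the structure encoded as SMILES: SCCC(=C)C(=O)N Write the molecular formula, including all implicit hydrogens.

C5H9NOS

Walk through each heavy atom and fill implicit hydrogens from standard valence (C 4, N 3, O 2, S 2, halogen 1):
  atom 1: S, bond orders sum to 1 (valence 2) → 1 H
  atom 2: C, bond orders sum to 2 (valence 4) → 2 H
  atom 3: C, bond orders sum to 2 (valence 4) → 2 H
  atom 4: C, bond orders sum to 4 (valence 4) → 0 H
  atom 5: C, bond orders sum to 2 (valence 4) → 2 H
  atom 6: C, bond orders sum to 4 (valence 4) → 0 H
  atom 7: O, bond orders sum to 2 (valence 2) → 0 H
  atom 8: N, bond orders sum to 1 (valence 3) → 2 H
Totals → C:5, H:9, N:1, O:1, S:1.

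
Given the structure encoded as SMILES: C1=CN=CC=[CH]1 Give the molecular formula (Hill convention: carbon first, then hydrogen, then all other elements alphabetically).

C5H5N

Walk through each heavy atom and fill implicit hydrogens from standard valence (C 4, N 3, O 2, S 2, halogen 1):
  atom 1: C, bond orders sum to 3 (valence 4) → 1 H
  atom 2: C, bond orders sum to 3 (valence 4) → 1 H
  atom 3: N, bond orders sum to 3 (valence 3) → 0 H
  atom 4: C, bond orders sum to 3 (valence 4) → 1 H
  atom 5: C, bond orders sum to 3 (valence 4) → 1 H
  atom 6: C with explicit H count 1
Totals → C:5, H:5, N:1.
In Hill order: C5H5N.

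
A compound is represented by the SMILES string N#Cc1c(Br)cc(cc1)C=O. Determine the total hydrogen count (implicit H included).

Walk through each heavy atom and fill implicit hydrogens from standard valence (C 4, N 3, O 2, S 2, halogen 1); for lowercase aromatic atoms, an aromatic c carries 1 H when it has two neighbours and 0 H with three, and aromatic n carries 0 H:
  atom 1: N, bond orders sum to 3 (valence 3) → 0 H
  atom 2: C, bond orders sum to 4 (valence 4) → 0 H
  atom 3: aromatic c, 3 neighbours → 0 H
  atom 4: aromatic c, 3 neighbours → 0 H
  atom 5: Br (halogen, monovalent) → 0 H
  atom 6: aromatic c, 2 neighbours → 1 H
  atom 7: aromatic c, 3 neighbours → 0 H
  atom 8: aromatic c, 2 neighbours → 1 H
  atom 9: aromatic c, 2 neighbours → 1 H
  atom 10: C, bond orders sum to 3 (valence 4) → 1 H
  atom 11: O, bond orders sum to 2 (valence 2) → 0 H
Total hydrogens: 4.

4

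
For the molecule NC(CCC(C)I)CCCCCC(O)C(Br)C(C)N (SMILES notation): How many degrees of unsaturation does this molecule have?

0

Molecular formula: C14H30BrIN2O.
DoU = (2C + 2 + N − H − X) / 2, where X is the halogen count and O/S are ignored.
    = (2·14 + 2 + 2 − 30 − 2) / 2 = 0 / 2 = 0.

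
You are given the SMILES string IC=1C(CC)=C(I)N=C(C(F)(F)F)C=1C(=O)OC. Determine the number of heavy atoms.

18

Every atom symbol written in the SMILES (organic subset) is one heavy atom; implicit H are not written.
Heavy atoms by element → C:10, F:3, I:2, N:1, O:2.
Total: 18.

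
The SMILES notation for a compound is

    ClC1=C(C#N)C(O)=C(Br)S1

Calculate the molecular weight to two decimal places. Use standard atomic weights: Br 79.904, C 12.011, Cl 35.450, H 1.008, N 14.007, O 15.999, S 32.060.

238.48 g/mol

First, the molecular formula is C5HBrClNOS (counting implicit H from valence).
  Br: 1 × 79.904 = 79.904
  C: 5 × 12.011 = 60.055
  Cl: 1 × 35.450 = 35.450
  H: 1 × 1.008 = 1.008
  N: 1 × 14.007 = 14.007
  O: 1 × 15.999 = 15.999
  S: 1 × 32.060 = 32.060
Sum: 1×79.904 + 5×12.011 + 1×35.450 + 1×1.008 + 1×14.007 + 1×15.999 + 1×32.060 = 238.483 → 238.48 g/mol.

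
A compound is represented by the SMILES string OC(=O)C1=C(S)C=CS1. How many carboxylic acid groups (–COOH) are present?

1

The carboxylic acid motif appears at heavy-atom position 2 in the SMILES.
Other groups present: 1 thiol.
Carboxylic acid count: 1.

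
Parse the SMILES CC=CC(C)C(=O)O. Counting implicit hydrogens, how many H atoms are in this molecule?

Walk through each heavy atom and fill implicit hydrogens from standard valence (C 4, N 3, O 2, S 2, halogen 1):
  atom 1: C, bond orders sum to 1 (valence 4) → 3 H
  atom 2: C, bond orders sum to 3 (valence 4) → 1 H
  atom 3: C, bond orders sum to 3 (valence 4) → 1 H
  atom 4: C, bond orders sum to 3 (valence 4) → 1 H
  atom 5: C, bond orders sum to 1 (valence 4) → 3 H
  atom 6: C, bond orders sum to 4 (valence 4) → 0 H
  atom 7: O, bond orders sum to 2 (valence 2) → 0 H
  atom 8: O, bond orders sum to 1 (valence 2) → 1 H
Total hydrogens: 10.

10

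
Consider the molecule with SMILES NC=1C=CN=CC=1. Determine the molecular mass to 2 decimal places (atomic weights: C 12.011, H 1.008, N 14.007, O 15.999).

94.12 g/mol

First, the molecular formula is C5H6N2 (counting implicit H from valence).
  C: 5 × 12.011 = 60.055
  H: 6 × 1.008 = 6.048
  N: 2 × 14.007 = 28.014
Sum: 5×12.011 + 6×1.008 + 2×14.007 = 94.117 → 94.12 g/mol.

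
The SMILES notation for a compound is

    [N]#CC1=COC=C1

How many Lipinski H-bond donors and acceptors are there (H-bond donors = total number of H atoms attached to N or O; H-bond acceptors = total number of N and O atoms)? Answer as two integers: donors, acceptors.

Donors: find every N or O and count the H atoms it carries.
  atom 1 (N): bond orders sum to 3 → 0 H
  atom 5 (O): bond orders sum to 2 → 0 H
Lipinski HBD = 0.
Acceptors: N atoms = 1, O atoms = 1 → HBA = 2.

0, 2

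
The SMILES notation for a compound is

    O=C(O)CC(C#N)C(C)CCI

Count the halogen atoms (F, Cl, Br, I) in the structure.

Halogen atoms appear at heavy-atom position 12 (1×I).
Other groups present: 1 carboxylic acid, 1 nitrile.
Halogen count: 1.

1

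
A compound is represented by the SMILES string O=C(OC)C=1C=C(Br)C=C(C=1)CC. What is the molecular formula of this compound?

C10H11BrO2

Walk through each heavy atom and fill implicit hydrogens from standard valence (C 4, N 3, O 2, S 2, halogen 1):
  atom 1: O, bond orders sum to 2 (valence 2) → 0 H
  atom 2: C, bond orders sum to 4 (valence 4) → 0 H
  atom 3: O, bond orders sum to 2 (valence 2) → 0 H
  atom 4: C, bond orders sum to 1 (valence 4) → 3 H
  atom 5: C, bond orders sum to 4 (valence 4) → 0 H
  atom 6: C, bond orders sum to 3 (valence 4) → 1 H
  atom 7: C, bond orders sum to 4 (valence 4) → 0 H
  atom 8: Br (halogen, monovalent) → 0 H
  atom 9: C, bond orders sum to 3 (valence 4) → 1 H
  atom 10: C, bond orders sum to 4 (valence 4) → 0 H
  atom 11: C, bond orders sum to 3 (valence 4) → 1 H
  atom 12: C, bond orders sum to 2 (valence 4) → 2 H
  atom 13: C, bond orders sum to 1 (valence 4) → 3 H
Totals → C:10, H:11, Br:1, O:2.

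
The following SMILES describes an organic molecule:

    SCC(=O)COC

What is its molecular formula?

Walk through each heavy atom and fill implicit hydrogens from standard valence (C 4, N 3, O 2, S 2, halogen 1):
  atom 1: S, bond orders sum to 1 (valence 2) → 1 H
  atom 2: C, bond orders sum to 2 (valence 4) → 2 H
  atom 3: C, bond orders sum to 4 (valence 4) → 0 H
  atom 4: O, bond orders sum to 2 (valence 2) → 0 H
  atom 5: C, bond orders sum to 2 (valence 4) → 2 H
  atom 6: O, bond orders sum to 2 (valence 2) → 0 H
  atom 7: C, bond orders sum to 1 (valence 4) → 3 H
Totals → C:4, H:8, O:2, S:1.
In Hill order: C4H8O2S.

C4H8O2S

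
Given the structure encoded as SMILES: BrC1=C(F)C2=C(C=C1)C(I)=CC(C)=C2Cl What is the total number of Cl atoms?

1

Scan the SMILES for Cl atoms (remember two-letter symbols like Cl and Br are single atoms).
Chlorine count: 1.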